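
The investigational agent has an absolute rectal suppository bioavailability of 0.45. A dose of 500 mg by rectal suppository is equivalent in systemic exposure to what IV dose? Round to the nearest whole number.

Systemic exposure from an extravascular dose = F × D_ev, so the equivalent IV dose is F × D_ev.
D_iv = F × D_ev = 0.45 × 500 = 225 mg

D_iv = 225 mg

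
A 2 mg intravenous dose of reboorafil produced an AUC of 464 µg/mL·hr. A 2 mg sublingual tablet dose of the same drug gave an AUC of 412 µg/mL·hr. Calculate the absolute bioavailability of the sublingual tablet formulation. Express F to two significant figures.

F = (AUC_ev / D_ev) / (AUC_iv / D_iv)
  = (412/2) / (464/2)
  = 206 / 232 = 0.8879

F = 0.89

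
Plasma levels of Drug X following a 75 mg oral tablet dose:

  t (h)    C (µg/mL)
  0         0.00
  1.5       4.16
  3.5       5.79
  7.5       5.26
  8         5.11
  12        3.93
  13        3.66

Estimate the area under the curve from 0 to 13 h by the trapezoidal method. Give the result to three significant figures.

Trapezoidal AUC_0→13:
  [0→1.5]: (0.00+4.16)/2 × 1.5 = 3.12
  [1.5→3.5]: (4.16+5.79)/2 × 2 = 9.95
  [3.5→7.5]: (5.79+5.26)/2 × 4 = 22.1
  [7.5→8]: (5.26+5.11)/2 × 0.5 = 2.5925
  [8→12]: (5.11+3.93)/2 × 4 = 18.08
  [12→13]: (3.93+3.66)/2 × 1 = 3.795
  Sum = 59.6375 µg/mL·h

AUC = 59.6 µg/mL·h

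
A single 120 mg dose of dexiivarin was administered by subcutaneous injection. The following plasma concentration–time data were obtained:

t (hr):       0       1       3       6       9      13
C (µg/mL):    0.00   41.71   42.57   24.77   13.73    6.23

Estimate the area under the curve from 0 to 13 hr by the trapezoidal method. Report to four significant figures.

AUC = 303.8 µg/mL·hr

Trapezoidal AUC_0→13:
  [0→1]: (0.00+41.71)/2 × 1 = 20.855
  [1→3]: (41.71+42.57)/2 × 2 = 84.28
  [3→6]: (42.57+24.77)/2 × 3 = 101.01
  [6→9]: (24.77+13.73)/2 × 3 = 57.75
  [9→13]: (13.73+6.23)/2 × 4 = 39.92
  Sum = 303.815 µg/mL·hr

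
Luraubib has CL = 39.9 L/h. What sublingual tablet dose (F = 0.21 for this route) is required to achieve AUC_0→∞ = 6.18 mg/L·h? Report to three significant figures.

Dose = 1170 mg

Dose = CL × AUC_0→∞ / F
     = 39.9 × 6.18 / 0.21 = 1174.2 mg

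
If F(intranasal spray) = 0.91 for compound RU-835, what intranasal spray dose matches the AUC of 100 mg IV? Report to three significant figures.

For equal systemic exposure: F × D_ev = D_iv
D_ev = D_iv / F = 100 / 0.91 = 109.89 mg

D_intranasal = 110 mg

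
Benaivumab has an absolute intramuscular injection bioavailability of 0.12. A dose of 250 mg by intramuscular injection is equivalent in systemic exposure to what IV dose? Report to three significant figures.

D_iv = 30.0 mg

Systemic exposure from an extravascular dose = F × D_ev, so the equivalent IV dose is F × D_ev.
D_iv = F × D_ev = 0.12 × 250 = 30 mg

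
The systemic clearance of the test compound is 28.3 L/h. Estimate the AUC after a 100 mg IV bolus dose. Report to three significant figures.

AUC = 3.53 mg/L·h

AUC_0→∞ = Dose_iv / CL
        = 100 / 28.3 = 3.53357 mg/L·h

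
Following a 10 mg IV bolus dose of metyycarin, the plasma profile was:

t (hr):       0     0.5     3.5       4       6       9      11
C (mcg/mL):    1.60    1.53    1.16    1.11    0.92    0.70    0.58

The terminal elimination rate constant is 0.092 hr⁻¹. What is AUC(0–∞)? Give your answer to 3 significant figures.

AUC = 17.4 mcg/mL·hr

Trapezoidal AUC_0→11:
  [0→0.5]: (1.60+1.53)/2 × 0.5 = 0.7825
  [0.5→3.5]: (1.53+1.16)/2 × 3 = 4.035
  [3.5→4]: (1.16+1.11)/2 × 0.5 = 0.5675
  [4→6]: (1.11+0.92)/2 × 2 = 2.03
  [6→9]: (0.92+0.70)/2 × 3 = 2.43
  [9→11]: (0.70+0.58)/2 × 2 = 1.28
  Sum = 11.125 mcg/mL·hr
Extrapolated tail: C_last / k_e = 0.58 / 0.092 = 6.304
AUC_0→∞ = 11.125 + 6.304 = 17.429 mcg/mL·hr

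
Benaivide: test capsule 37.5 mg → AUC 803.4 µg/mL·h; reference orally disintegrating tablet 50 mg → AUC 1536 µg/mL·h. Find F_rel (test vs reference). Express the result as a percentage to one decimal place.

F_rel = 69.7%

F_rel = (AUC_test/D_test) / (AUC_ref/D_ref)
      = (803.4/37.5) / (1536/50)
      = 21.424 / 30.72 = 0.6974 = 69.74%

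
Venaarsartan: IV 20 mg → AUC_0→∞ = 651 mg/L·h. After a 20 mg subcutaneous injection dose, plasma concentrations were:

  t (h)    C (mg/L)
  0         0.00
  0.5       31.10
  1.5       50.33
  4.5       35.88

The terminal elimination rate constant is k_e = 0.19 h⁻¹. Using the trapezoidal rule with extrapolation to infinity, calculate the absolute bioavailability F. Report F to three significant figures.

F = 0.563

Trapezoidal AUC_0→4.5 (subcutaneous injection):
  [0→0.5]: (0.00+31.10)/2 × 0.5 = 7.775
  [0.5→1.5]: (31.10+50.33)/2 × 1 = 40.715
  [1.5→4.5]: (50.33+35.88)/2 × 3 = 129.315
  Sum = 177.805 mg/L·h
Tail: C_last/k_e = 35.88/0.19 = 188.842
AUC_0→∞ (subcutaneous injection) = 177.805 + 188.842 = 366.647 mg/L·h
F = (AUC_ev/D_ev)/(AUC_iv/D_iv) = (366.647/20)/(651/20) = 18.33235/32.55 = 0.5632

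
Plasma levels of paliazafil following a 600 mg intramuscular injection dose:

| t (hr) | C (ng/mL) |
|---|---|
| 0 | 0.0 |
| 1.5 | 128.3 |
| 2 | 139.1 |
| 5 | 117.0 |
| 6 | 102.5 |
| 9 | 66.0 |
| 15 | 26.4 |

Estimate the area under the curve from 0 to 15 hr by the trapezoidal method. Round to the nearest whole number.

Trapezoidal AUC_0→15:
  [0→1.5]: (0.0+128.3)/2 × 1.5 = 96.225
  [1.5→2]: (128.3+139.1)/2 × 0.5 = 66.85
  [2→5]: (139.1+117.0)/2 × 3 = 384.15
  [5→6]: (117.0+102.5)/2 × 1 = 109.75
  [6→9]: (102.5+66.0)/2 × 3 = 252.75
  [9→15]: (66.0+26.4)/2 × 6 = 277.2
  Sum = 1186.925 ng/mL·hr

AUC = 1187 ng/mL·hr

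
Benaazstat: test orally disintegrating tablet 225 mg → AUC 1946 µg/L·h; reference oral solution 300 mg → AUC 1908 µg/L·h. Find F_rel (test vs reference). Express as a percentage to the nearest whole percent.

F_rel = (AUC_test/D_test) / (AUC_ref/D_ref)
      = (1946/225) / (1908/300)
      = 8.64889 / 6.36 = 1.3599 = 135.99%

F_rel = 136%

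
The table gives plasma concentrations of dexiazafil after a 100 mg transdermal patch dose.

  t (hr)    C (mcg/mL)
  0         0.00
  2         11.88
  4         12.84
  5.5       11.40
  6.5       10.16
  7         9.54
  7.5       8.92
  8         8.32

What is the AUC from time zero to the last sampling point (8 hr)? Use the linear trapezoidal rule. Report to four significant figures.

Trapezoidal AUC_0→8:
  [0→2]: (0.00+11.88)/2 × 2 = 11.88
  [2→4]: (11.88+12.84)/2 × 2 = 24.72
  [4→5.5]: (12.84+11.40)/2 × 1.5 = 18.18
  [5.5→6.5]: (11.40+10.16)/2 × 1 = 10.78
  [6.5→7]: (10.16+9.54)/2 × 0.5 = 4.925
  [7→7.5]: (9.54+8.92)/2 × 0.5 = 4.615
  [7.5→8]: (8.92+8.32)/2 × 0.5 = 4.31
  Sum = 79.41 mcg/mL·hr

AUC = 79.41 mcg/mL·hr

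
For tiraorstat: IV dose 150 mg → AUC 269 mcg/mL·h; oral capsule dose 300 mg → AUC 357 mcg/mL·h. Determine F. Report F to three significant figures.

F = 0.664

F = (AUC_ev / D_ev) / (AUC_iv / D_iv)
  = (357/300) / (269/150)
  = 1.19 / 1.79333 = 0.6636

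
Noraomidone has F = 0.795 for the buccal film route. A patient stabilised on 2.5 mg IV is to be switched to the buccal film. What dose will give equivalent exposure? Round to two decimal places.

D_buccal = 3.14 mg

For equal systemic exposure: F × D_ev = D_iv
D_ev = D_iv / F = 2.5 / 0.795 = 3.14465 mg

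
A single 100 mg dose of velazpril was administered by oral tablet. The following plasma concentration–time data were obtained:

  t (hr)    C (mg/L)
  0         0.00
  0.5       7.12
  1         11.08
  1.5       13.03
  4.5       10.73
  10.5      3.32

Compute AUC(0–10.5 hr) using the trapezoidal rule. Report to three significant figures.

Trapezoidal AUC_0→10.5:
  [0→0.5]: (0.00+7.12)/2 × 0.5 = 1.78
  [0.5→1]: (7.12+11.08)/2 × 0.5 = 4.55
  [1→1.5]: (11.08+13.03)/2 × 0.5 = 6.0275
  [1.5→4.5]: (13.03+10.73)/2 × 3 = 35.64
  [4.5→10.5]: (10.73+3.32)/2 × 6 = 42.15
  Sum = 90.1475 mg/L·hr

AUC = 90.1 mg/L·hr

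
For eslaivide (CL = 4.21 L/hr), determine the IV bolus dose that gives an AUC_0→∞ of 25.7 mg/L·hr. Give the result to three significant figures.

Dose = 108 mg

Dose_iv = CL × AUC_0→∞
     = 4.21 × 25.7 = 108.197 mg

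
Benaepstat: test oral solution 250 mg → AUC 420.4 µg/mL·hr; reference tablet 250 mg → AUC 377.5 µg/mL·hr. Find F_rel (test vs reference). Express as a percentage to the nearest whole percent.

F_rel = 111%

F_rel = (AUC_test/D_test) / (AUC_ref/D_ref)
      = (420.4/250) / (377.5/250)
      = 1.6816 / 1.51 = 1.1136 = 111.36%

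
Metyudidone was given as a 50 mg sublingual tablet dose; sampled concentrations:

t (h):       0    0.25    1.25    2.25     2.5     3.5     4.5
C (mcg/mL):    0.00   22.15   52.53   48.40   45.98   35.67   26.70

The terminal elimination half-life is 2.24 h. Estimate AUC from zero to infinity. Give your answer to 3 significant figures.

Trapezoidal AUC_0→4.5:
  [0→0.25]: (0.00+22.15)/2 × 0.25 = 2.76875
  [0.25→1.25]: (22.15+52.53)/2 × 1 = 37.34
  [1.25→2.25]: (52.53+48.40)/2 × 1 = 50.465
  [2.25→2.5]: (48.40+45.98)/2 × 0.25 = 11.7975
  [2.5→3.5]: (45.98+35.67)/2 × 1 = 40.825
  [3.5→4.5]: (35.67+26.70)/2 × 1 = 31.185
  Sum = 174.38125 mcg/mL·h
k_e = ln2 / t½ = 0.693147 / 2.24 = 0.3094 h^-1
Extrapolated tail: C_last / k_e = 26.70 / 0.3094 = 86.296
AUC_0→∞ = 174.38125 + 86.296 = 260.67725 mcg/mL·h

AUC = 261 mcg/mL·h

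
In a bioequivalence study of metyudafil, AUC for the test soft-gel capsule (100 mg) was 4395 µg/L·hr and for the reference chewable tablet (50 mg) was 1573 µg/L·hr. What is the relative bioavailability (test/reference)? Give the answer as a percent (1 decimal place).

F_rel = (AUC_test/D_test) / (AUC_ref/D_ref)
      = (4395/100) / (1573/50)
      = 43.95 / 31.46 = 1.3970 = 139.70%

F_rel = 139.7%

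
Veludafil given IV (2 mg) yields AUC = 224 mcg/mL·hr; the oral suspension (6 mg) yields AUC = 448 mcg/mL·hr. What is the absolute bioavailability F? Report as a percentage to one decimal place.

F = (AUC_ev / D_ev) / (AUC_iv / D_iv)
  = (448/6) / (224/2)
  = 74.6667 / 112 = 0.6667
  = 66.67%

F = 66.7%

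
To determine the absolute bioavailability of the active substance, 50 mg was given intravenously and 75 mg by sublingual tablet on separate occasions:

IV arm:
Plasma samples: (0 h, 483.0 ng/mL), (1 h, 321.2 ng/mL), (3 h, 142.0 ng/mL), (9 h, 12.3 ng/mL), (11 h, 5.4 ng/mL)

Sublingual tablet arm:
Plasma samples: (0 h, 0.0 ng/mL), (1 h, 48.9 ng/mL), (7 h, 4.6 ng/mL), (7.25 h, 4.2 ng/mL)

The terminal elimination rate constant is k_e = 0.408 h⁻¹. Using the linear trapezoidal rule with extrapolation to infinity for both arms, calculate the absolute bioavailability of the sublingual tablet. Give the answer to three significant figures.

F = 0.0963

Trapezoidal AUC_0→11 (IV):
  [0→1]: (483.0+321.2)/2 × 1 = 402.1
  [1→3]: (321.2+142.0)/2 × 2 = 463.2
  [3→9]: (142.0+12.3)/2 × 6 = 462.9
  [9→11]: (12.3+5.4)/2 × 2 = 17.7
  Sum = 1345.9 ng/mL·h
IV tail: 5.4/0.408 = 13.235; AUC_iv,0→∞ = 1345.9 + 13.235 = 1359.135 ng/mL·h
Trapezoidal AUC_0→7.25 (sublingual tablet):
  [0→1]: (0.0+48.9)/2 × 1 = 24.45
  [1→7]: (48.9+4.6)/2 × 6 = 160.5
  [7→7.25]: (4.6+4.2)/2 × 0.25 = 1.1
  Sum = 186.05 ng/mL·h
sublingual tablet tail: 4.2/0.408 = 10.294; AUC_ev,0→∞ = 186.05 + 10.294 = 196.344 ng/mL·h
F = (AUC_ev/D_ev)/(AUC_iv/D_iv) = (196.344/75)/(1359.135/50) = 2.61792/27.1827 = 0.0963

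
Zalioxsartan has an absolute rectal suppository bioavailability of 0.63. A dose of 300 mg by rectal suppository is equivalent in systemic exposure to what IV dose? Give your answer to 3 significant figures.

D_iv = 189 mg

Systemic exposure from an extravascular dose = F × D_ev, so the equivalent IV dose is F × D_ev.
D_iv = F × D_ev = 0.63 × 300 = 189 mg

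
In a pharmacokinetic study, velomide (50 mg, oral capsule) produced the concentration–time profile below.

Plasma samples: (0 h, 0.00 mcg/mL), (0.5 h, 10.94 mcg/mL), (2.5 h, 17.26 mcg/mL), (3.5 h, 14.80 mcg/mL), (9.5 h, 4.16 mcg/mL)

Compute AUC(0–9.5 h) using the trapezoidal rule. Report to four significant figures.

Trapezoidal AUC_0→9.5:
  [0→0.5]: (0.00+10.94)/2 × 0.5 = 2.735
  [0.5→2.5]: (10.94+17.26)/2 × 2 = 28.2
  [2.5→3.5]: (17.26+14.80)/2 × 1 = 16.03
  [3.5→9.5]: (14.80+4.16)/2 × 6 = 56.88
  Sum = 103.845 mcg/mL·h

AUC = 103.8 mcg/mL·h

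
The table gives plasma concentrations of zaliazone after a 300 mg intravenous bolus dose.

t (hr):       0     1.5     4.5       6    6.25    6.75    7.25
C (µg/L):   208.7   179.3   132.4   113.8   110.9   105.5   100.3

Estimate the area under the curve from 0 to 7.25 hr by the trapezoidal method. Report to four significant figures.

Trapezoidal AUC_0→7.25:
  [0→1.5]: (208.7+179.3)/2 × 1.5 = 291.0
  [1.5→4.5]: (179.3+132.4)/2 × 3 = 467.55
  [4.5→6]: (132.4+113.8)/2 × 1.5 = 184.65
  [6→6.25]: (113.8+110.9)/2 × 0.25 = 28.0875
  [6.25→6.75]: (110.9+105.5)/2 × 0.5 = 54.1
  [6.75→7.25]: (105.5+100.3)/2 × 0.5 = 51.45
  Sum = 1076.8375 µg/L·hr

AUC = 1077 µg/L·hr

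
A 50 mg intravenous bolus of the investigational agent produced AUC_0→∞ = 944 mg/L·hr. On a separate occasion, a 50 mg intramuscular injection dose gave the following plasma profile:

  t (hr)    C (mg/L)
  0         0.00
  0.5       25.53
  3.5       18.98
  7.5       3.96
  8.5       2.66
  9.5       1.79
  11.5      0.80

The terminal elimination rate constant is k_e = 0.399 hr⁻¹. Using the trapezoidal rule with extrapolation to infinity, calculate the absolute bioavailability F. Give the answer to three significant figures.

Trapezoidal AUC_0→11.5 (intramuscular injection):
  [0→0.5]: (0.00+25.53)/2 × 0.5 = 6.3825
  [0.5→3.5]: (25.53+18.98)/2 × 3 = 66.765
  [3.5→7.5]: (18.98+3.96)/2 × 4 = 45.88
  [7.5→8.5]: (3.96+2.66)/2 × 1 = 3.31
  [8.5→9.5]: (2.66+1.79)/2 × 1 = 2.225
  [9.5→11.5]: (1.79+0.80)/2 × 2 = 2.59
  Sum = 127.1525 mg/L·hr
Tail: C_last/k_e = 0.80/0.399 = 2.005
AUC_0→∞ (intramuscular injection) = 127.1525 + 2.005 = 129.1575 mg/L·hr
F = (AUC_ev/D_ev)/(AUC_iv/D_iv) = (129.1575/50)/(944/50) = 2.58315/18.88 = 0.1368

F = 0.137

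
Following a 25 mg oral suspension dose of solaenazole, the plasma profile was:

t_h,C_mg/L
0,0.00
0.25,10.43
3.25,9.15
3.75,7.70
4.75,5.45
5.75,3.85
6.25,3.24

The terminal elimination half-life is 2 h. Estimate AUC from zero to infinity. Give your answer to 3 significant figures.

AUC = 57.2 mg/L·h

Trapezoidal AUC_0→6.25:
  [0→0.25]: (0.00+10.43)/2 × 0.25 = 1.30375
  [0.25→3.25]: (10.43+9.15)/2 × 3 = 29.37
  [3.25→3.75]: (9.15+7.70)/2 × 0.5 = 4.2125
  [3.75→4.75]: (7.70+5.45)/2 × 1 = 6.575
  [4.75→5.75]: (5.45+3.85)/2 × 1 = 4.65
  [5.75→6.25]: (3.85+3.24)/2 × 0.5 = 1.7725
  Sum = 47.88375 mg/L·h
k_e = ln2 / t½ = 0.693147 / 2 = 0.3466 h^-1
Extrapolated tail: C_last / k_e = 3.24 / 0.3466 = 9.348
AUC_0→∞ = 47.88375 + 9.348 = 57.23175 mg/L·h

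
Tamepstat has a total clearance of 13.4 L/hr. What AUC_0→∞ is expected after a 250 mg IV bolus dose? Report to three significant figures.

AUC = 18.7 mg/L·hr

AUC_0→∞ = Dose_iv / CL
        = 250 / 13.4 = 18.6567 mg/L·hr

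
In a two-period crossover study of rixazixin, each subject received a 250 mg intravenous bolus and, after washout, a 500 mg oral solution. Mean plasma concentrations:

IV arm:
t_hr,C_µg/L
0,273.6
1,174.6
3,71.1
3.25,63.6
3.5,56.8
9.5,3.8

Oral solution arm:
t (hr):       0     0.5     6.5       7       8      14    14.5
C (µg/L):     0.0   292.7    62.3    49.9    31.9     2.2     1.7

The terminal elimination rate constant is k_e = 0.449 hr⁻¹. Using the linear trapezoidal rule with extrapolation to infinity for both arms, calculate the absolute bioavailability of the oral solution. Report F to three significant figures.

F = 0.950

Trapezoidal AUC_0→9.5 (IV):
  [0→1]: (273.6+174.6)/2 × 1 = 224.1
  [1→3]: (174.6+71.1)/2 × 2 = 245.7
  [3→3.25]: (71.1+63.6)/2 × 0.25 = 16.8375
  [3.25→3.5]: (63.6+56.8)/2 × 0.25 = 15.05
  [3.5→9.5]: (56.8+3.8)/2 × 6 = 181.8
  Sum = 683.4875 µg/L·hr
IV tail: 3.8/0.449 = 8.463; AUC_iv,0→∞ = 683.4875 + 8.463 = 691.9505 µg/L·hr
Trapezoidal AUC_0→14.5 (oral solution):
  [0→0.5]: (0.0+292.7)/2 × 0.5 = 73.175
  [0.5→6.5]: (292.7+62.3)/2 × 6 = 1065.0
  [6.5→7]: (62.3+49.9)/2 × 0.5 = 28.05
  [7→8]: (49.9+31.9)/2 × 1 = 40.9
  [8→14]: (31.9+2.2)/2 × 6 = 102.3
  [14→14.5]: (2.2+1.7)/2 × 0.5 = 0.975
  Sum = 1310.4 µg/L·hr
oral solution tail: 1.7/0.449 = 3.786; AUC_ev,0→∞ = 1310.4 + 3.786 = 1314.186 µg/L·hr
F = (AUC_ev/D_ev)/(AUC_iv/D_iv) = (1314.186/500)/(691.9505/250) = 2.628372/2.767802 = 0.9496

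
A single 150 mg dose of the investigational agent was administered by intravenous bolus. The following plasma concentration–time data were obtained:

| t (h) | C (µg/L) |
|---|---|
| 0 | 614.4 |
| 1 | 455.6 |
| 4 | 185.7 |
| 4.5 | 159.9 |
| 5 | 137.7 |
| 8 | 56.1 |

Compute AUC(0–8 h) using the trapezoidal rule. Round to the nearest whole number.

AUC = 1948 µg/L·h

Trapezoidal AUC_0→8:
  [0→1]: (614.4+455.6)/2 × 1 = 535.0
  [1→4]: (455.6+185.7)/2 × 3 = 961.95
  [4→4.5]: (185.7+159.9)/2 × 0.5 = 86.4
  [4.5→5]: (159.9+137.7)/2 × 0.5 = 74.4
  [5→8]: (137.7+56.1)/2 × 3 = 290.7
  Sum = 1948.45 µg/L·h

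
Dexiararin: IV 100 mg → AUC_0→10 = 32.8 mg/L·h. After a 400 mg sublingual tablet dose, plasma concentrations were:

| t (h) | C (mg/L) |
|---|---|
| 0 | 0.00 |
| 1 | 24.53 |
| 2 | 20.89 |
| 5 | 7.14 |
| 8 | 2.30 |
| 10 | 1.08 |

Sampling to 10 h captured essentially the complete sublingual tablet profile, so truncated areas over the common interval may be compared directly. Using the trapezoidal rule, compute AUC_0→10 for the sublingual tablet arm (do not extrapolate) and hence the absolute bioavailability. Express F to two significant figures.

F = 0.72

Trapezoidal AUC_0→10 (sublingual tablet):
  [0→1]: (0.00+24.53)/2 × 1 = 12.265
  [1→2]: (24.53+20.89)/2 × 1 = 22.71
  [2→5]: (20.89+7.14)/2 × 3 = 42.045
  [5→8]: (7.14+2.30)/2 × 3 = 14.16
  [8→10]: (2.30+1.08)/2 × 2 = 3.38
  Sum = 94.56 mg/L·h
F = (AUC_ev/D_ev)/(AUC_iv/D_iv) = (94.56/400)/(32.8/100) = 0.2364/0.328 = 0.7207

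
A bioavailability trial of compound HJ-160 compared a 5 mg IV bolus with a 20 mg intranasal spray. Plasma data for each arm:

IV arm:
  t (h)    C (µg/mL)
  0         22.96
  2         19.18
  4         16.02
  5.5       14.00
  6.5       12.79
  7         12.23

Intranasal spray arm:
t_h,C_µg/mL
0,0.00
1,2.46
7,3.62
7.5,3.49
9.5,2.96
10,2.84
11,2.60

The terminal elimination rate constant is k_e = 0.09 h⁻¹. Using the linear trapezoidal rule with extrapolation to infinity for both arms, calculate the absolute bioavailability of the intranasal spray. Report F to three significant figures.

F = 0.0595

Trapezoidal AUC_0→7 (IV):
  [0→2]: (22.96+19.18)/2 × 2 = 42.14
  [2→4]: (19.18+16.02)/2 × 2 = 35.2
  [4→5.5]: (16.02+14.00)/2 × 1.5 = 22.515
  [5.5→6.5]: (14.00+12.79)/2 × 1 = 13.395
  [6.5→7]: (12.79+12.23)/2 × 0.5 = 6.255
  Sum = 119.505 µg/mL·h
IV tail: 12.23/0.09 = 135.889; AUC_iv,0→∞ = 119.505 + 135.889 = 255.394 µg/mL·h
Trapezoidal AUC_0→11 (intranasal spray):
  [0→1]: (0.00+2.46)/2 × 1 = 1.23
  [1→7]: (2.46+3.62)/2 × 6 = 18.24
  [7→7.5]: (3.62+3.49)/2 × 0.5 = 1.7775
  [7.5→9.5]: (3.49+2.96)/2 × 2 = 6.45
  [9.5→10]: (2.96+2.84)/2 × 0.5 = 1.45
  [10→11]: (2.84+2.60)/2 × 1 = 2.72
  Sum = 31.8675 µg/mL·h
intranasal spray tail: 2.60/0.09 = 28.889; AUC_ev,0→∞ = 31.8675 + 28.889 = 60.7565 µg/mL·h
F = (AUC_ev/D_ev)/(AUC_iv/D_iv) = (60.7565/20)/(255.394/5) = 3.037825/51.0788 = 0.0595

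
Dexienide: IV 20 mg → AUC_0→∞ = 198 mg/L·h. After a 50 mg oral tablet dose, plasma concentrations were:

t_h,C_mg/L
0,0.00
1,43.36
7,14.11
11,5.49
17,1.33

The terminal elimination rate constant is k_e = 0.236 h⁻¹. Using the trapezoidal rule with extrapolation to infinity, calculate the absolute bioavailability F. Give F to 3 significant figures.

Trapezoidal AUC_0→17 (oral tablet):
  [0→1]: (0.00+43.36)/2 × 1 = 21.68
  [1→7]: (43.36+14.11)/2 × 6 = 172.41
  [7→11]: (14.11+5.49)/2 × 4 = 39.2
  [11→17]: (5.49+1.33)/2 × 6 = 20.46
  Sum = 253.75 mg/L·h
Tail: C_last/k_e = 1.33/0.236 = 5.636
AUC_0→∞ (oral tablet) = 253.75 + 5.636 = 259.386 mg/L·h
F = (AUC_ev/D_ev)/(AUC_iv/D_iv) = (259.386/50)/(198/20) = 5.18772/9.9 = 0.5240

F = 0.524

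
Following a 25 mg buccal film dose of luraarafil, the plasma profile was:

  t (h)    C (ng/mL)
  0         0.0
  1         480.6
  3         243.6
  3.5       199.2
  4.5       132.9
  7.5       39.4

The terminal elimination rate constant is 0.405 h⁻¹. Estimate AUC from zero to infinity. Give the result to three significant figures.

Trapezoidal AUC_0→7.5:
  [0→1]: (0.0+480.6)/2 × 1 = 240.3
  [1→3]: (480.6+243.6)/2 × 2 = 724.2
  [3→3.5]: (243.6+199.2)/2 × 0.5 = 110.7
  [3.5→4.5]: (199.2+132.9)/2 × 1 = 166.05
  [4.5→7.5]: (132.9+39.4)/2 × 3 = 258.45
  Sum = 1499.7 ng/mL·h
Extrapolated tail: C_last / k_e = 39.4 / 0.405 = 97.284
AUC_0→∞ = 1499.7 + 97.284 = 1596.984 ng/mL·h

AUC = 1600 ng/mL·h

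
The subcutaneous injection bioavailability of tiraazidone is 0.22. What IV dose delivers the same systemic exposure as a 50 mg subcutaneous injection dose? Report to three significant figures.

D_iv = 11.0 mg

Systemic exposure from an extravascular dose = F × D_ev, so the equivalent IV dose is F × D_ev.
D_iv = F × D_ev = 0.22 × 50 = 11 mg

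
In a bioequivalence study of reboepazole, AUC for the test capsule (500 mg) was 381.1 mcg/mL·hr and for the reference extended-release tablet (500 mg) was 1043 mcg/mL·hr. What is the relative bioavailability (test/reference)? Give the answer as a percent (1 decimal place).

F_rel = (AUC_test/D_test) / (AUC_ref/D_ref)
      = (381.1/500) / (1043/500)
      = 0.7622 / 2.086 = 0.3654 = 36.54%

F_rel = 36.5%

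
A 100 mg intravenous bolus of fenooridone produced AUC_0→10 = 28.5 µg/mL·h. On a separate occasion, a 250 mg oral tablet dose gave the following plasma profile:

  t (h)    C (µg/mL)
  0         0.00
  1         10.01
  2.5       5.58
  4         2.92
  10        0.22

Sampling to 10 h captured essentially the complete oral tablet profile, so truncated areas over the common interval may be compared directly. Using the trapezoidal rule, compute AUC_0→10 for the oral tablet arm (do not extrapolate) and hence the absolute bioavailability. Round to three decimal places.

F = 0.456

Trapezoidal AUC_0→10 (oral tablet):
  [0→1]: (0.00+10.01)/2 × 1 = 5.005
  [1→2.5]: (10.01+5.58)/2 × 1.5 = 11.6925
  [2.5→4]: (5.58+2.92)/2 × 1.5 = 6.375
  [4→10]: (2.92+0.22)/2 × 6 = 9.42
  Sum = 32.4925 µg/mL·h
F = (AUC_ev/D_ev)/(AUC_iv/D_iv) = (32.4925/250)/(28.5/100) = 0.12997/0.285 = 0.4560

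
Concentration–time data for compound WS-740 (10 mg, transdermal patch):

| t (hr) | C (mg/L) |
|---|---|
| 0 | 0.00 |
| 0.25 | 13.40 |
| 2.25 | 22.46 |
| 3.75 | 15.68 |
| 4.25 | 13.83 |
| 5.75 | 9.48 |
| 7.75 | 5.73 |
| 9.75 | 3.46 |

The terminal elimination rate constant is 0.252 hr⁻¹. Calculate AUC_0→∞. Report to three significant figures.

AUC = 129 mg/L·hr

Trapezoidal AUC_0→9.75:
  [0→0.25]: (0.00+13.40)/2 × 0.25 = 1.675
  [0.25→2.25]: (13.40+22.46)/2 × 2 = 35.86
  [2.25→3.75]: (22.46+15.68)/2 × 1.5 = 28.605
  [3.75→4.25]: (15.68+13.83)/2 × 0.5 = 7.3775
  [4.25→5.75]: (13.83+9.48)/2 × 1.5 = 17.4825
  [5.75→7.75]: (9.48+5.73)/2 × 2 = 15.21
  [7.75→9.75]: (5.73+3.46)/2 × 2 = 9.19
  Sum = 115.4 mg/L·hr
Extrapolated tail: C_last / k_e = 3.46 / 0.252 = 13.730
AUC_0→∞ = 115.4 + 13.730 = 129.13 mg/L·hr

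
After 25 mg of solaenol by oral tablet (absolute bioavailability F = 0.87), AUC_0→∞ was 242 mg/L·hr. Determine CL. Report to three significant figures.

CL = F × Dose / AUC_0→∞
   = 0.87 × 25 / 242 = 0.089876 L/hr

CL = 0.0899 L/hr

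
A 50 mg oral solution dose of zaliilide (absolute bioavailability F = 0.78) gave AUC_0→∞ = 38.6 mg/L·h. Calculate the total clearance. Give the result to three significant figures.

CL = F × Dose / AUC_0→∞
   = 0.78 × 50 / 38.6 = 1.01036 L/h

CL = 1.01 L/h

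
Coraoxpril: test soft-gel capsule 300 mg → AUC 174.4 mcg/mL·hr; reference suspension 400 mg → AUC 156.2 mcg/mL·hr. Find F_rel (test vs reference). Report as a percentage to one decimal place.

F_rel = 148.9%

F_rel = (AUC_test/D_test) / (AUC_ref/D_ref)
      = (174.4/300) / (156.2/400)
      = 0.581333 / 0.3905 = 1.4887 = 148.87%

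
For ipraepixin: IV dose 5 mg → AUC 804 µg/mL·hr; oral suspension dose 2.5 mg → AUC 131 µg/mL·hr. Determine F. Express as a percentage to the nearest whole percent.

F = (AUC_ev / D_ev) / (AUC_iv / D_iv)
  = (131/2.5) / (804/5)
  = 52.4 / 160.8 = 0.3259
  = 32.59%

F = 33%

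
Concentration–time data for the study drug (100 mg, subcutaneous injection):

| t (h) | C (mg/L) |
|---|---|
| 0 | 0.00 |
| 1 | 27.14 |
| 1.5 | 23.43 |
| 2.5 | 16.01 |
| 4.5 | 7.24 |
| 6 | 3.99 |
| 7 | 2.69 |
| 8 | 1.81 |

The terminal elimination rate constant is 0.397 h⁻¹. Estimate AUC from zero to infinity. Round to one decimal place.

AUC = 87.8 mg/L·h

Trapezoidal AUC_0→8:
  [0→1]: (0.00+27.14)/2 × 1 = 13.57
  [1→1.5]: (27.14+23.43)/2 × 0.5 = 12.6425
  [1.5→2.5]: (23.43+16.01)/2 × 1 = 19.72
  [2.5→4.5]: (16.01+7.24)/2 × 2 = 23.25
  [4.5→6]: (7.24+3.99)/2 × 1.5 = 8.4225
  [6→7]: (3.99+2.69)/2 × 1 = 3.34
  [7→8]: (2.69+1.81)/2 × 1 = 2.25
  Sum = 83.195 mg/L·h
Extrapolated tail: C_last / k_e = 1.81 / 0.397 = 4.559
AUC_0→∞ = 83.195 + 4.559 = 87.754 mg/L·h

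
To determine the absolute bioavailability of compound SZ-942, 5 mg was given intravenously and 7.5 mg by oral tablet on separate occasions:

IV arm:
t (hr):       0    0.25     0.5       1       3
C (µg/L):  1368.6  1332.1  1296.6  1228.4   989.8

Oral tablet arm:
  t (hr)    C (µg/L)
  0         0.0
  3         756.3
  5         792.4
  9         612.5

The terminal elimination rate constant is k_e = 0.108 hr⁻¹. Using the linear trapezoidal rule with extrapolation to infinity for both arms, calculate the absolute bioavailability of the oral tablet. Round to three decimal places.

Trapezoidal AUC_0→3 (IV):
  [0→0.25]: (1368.6+1332.1)/2 × 0.25 = 337.5875
  [0.25→0.5]: (1332.1+1296.6)/2 × 0.25 = 328.5875
  [0.5→1]: (1296.6+1228.4)/2 × 0.5 = 631.25
  [1→3]: (1228.4+989.8)/2 × 2 = 2218.2
  Sum = 3515.625 µg/L·hr
IV tail: 989.8/0.108 = 9164.815; AUC_iv,0→∞ = 3515.625 + 9164.815 = 12680.44 µg/L·hr
Trapezoidal AUC_0→9 (oral tablet):
  [0→3]: (0.0+756.3)/2 × 3 = 1134.45
  [3→5]: (756.3+792.4)/2 × 2 = 1548.7
  [5→9]: (792.4+612.5)/2 × 4 = 2809.8
  Sum = 5492.95 µg/L·hr
oral tablet tail: 612.5/0.108 = 5671.296; AUC_ev,0→∞ = 5492.95 + 5671.296 = 11164.246 µg/L·hr
F = (AUC_ev/D_ev)/(AUC_iv/D_iv) = (11164.246/7.5)/(12680.44/5) = 1488.57/2536.088 = 0.5870

F = 0.587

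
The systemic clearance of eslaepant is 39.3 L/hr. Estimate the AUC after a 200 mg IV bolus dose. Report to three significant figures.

AUC = 5.09 mg/L·hr

AUC_0→∞ = Dose_iv / CL
        = 200 / 39.3 = 5.08906 mg/L·hr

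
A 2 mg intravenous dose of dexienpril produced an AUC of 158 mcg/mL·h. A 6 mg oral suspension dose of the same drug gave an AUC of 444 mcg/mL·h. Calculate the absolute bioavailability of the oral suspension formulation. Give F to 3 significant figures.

F = (AUC_ev / D_ev) / (AUC_iv / D_iv)
  = (444/6) / (158/2)
  = 74 / 79 = 0.9367

F = 0.937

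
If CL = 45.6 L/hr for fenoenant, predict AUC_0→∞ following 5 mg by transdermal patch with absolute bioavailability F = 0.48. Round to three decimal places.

AUC_0→∞ = F × Dose / CL
        = 0.48 × 5 / 45.6 = 0.0526316 mg/L·hr

AUC = 0.053 mg/L·hr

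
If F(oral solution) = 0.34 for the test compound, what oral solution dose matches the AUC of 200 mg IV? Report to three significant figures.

D_oral = 588 mg

For equal systemic exposure: F × D_ev = D_iv
D_ev = D_iv / F = 200 / 0.34 = 588.235 mg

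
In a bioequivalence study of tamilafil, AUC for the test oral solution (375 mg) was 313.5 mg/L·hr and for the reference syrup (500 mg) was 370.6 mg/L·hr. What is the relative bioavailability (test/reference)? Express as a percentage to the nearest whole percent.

F_rel = 113%

F_rel = (AUC_test/D_test) / (AUC_ref/D_ref)
      = (313.5/375) / (370.6/500)
      = 0.836 / 0.7412 = 1.1279 = 112.79%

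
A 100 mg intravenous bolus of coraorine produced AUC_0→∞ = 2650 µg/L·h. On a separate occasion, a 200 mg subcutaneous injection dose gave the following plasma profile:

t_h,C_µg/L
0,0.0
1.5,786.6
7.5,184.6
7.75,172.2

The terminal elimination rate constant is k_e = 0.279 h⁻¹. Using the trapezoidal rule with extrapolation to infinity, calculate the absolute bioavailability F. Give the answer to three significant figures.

Trapezoidal AUC_0→7.75 (subcutaneous injection):
  [0→1.5]: (0.0+786.6)/2 × 1.5 = 589.95
  [1.5→7.5]: (786.6+184.6)/2 × 6 = 2913.6
  [7.5→7.75]: (184.6+172.2)/2 × 0.25 = 44.6
  Sum = 3548.15 µg/L·h
Tail: C_last/k_e = 172.2/0.279 = 617.204
AUC_0→∞ (subcutaneous injection) = 3548.15 + 617.204 = 4165.354 µg/L·h
F = (AUC_ev/D_ev)/(AUC_iv/D_iv) = (4165.354/200)/(2650/100) = 20.82677/26.5 = 0.7859

F = 0.786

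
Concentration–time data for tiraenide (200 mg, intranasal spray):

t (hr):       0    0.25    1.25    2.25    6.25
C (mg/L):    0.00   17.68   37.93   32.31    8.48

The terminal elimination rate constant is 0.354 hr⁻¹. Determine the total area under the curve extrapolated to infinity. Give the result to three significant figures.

Trapezoidal AUC_0→6.25:
  [0→0.25]: (0.00+17.68)/2 × 0.25 = 2.21
  [0.25→1.25]: (17.68+37.93)/2 × 1 = 27.805
  [1.25→2.25]: (37.93+32.31)/2 × 1 = 35.12
  [2.25→6.25]: (32.31+8.48)/2 × 4 = 81.58
  Sum = 146.715 mg/L·hr
Extrapolated tail: C_last / k_e = 8.48 / 0.354 = 23.955
AUC_0→∞ = 146.715 + 23.955 = 170.67 mg/L·hr

AUC = 171 mg/L·hr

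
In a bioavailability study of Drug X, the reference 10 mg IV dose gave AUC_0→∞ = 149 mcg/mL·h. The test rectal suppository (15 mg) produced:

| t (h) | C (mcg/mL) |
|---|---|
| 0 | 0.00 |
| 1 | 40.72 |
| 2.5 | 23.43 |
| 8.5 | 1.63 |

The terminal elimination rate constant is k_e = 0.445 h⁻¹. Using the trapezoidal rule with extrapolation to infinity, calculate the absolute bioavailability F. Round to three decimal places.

Trapezoidal AUC_0→8.5 (rectal suppository):
  [0→1]: (0.00+40.72)/2 × 1 = 20.36
  [1→2.5]: (40.72+23.43)/2 × 1.5 = 48.1125
  [2.5→8.5]: (23.43+1.63)/2 × 6 = 75.18
  Sum = 143.6525 mcg/mL·h
Tail: C_last/k_e = 1.63/0.445 = 3.663
AUC_0→∞ (rectal suppository) = 143.6525 + 3.663 = 147.3155 mcg/mL·h
F = (AUC_ev/D_ev)/(AUC_iv/D_iv) = (147.3155/15)/(149/10) = 9.82103/14.9 = 0.6591

F = 0.659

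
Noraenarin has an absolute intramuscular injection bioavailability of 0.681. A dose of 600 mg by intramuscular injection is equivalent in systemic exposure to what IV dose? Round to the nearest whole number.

D_iv = 409 mg

Systemic exposure from an extravascular dose = F × D_ev, so the equivalent IV dose is F × D_ev.
D_iv = F × D_ev = 0.681 × 600 = 408.6 mg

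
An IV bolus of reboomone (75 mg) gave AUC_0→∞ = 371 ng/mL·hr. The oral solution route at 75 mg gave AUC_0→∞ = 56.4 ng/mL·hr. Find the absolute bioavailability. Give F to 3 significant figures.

F = (AUC_ev / D_ev) / (AUC_iv / D_iv)
  = (56.4/75) / (371/75)
  = 0.752 / 4.94667 = 0.1520

F = 0.152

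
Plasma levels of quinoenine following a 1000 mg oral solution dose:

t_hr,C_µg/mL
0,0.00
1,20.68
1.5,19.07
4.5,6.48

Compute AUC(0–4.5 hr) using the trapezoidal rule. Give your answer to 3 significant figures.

AUC = 58.6 µg/mL·hr

Trapezoidal AUC_0→4.5:
  [0→1]: (0.00+20.68)/2 × 1 = 10.34
  [1→1.5]: (20.68+19.07)/2 × 0.5 = 9.9375
  [1.5→4.5]: (19.07+6.48)/2 × 3 = 38.325
  Sum = 58.6025 µg/mL·hr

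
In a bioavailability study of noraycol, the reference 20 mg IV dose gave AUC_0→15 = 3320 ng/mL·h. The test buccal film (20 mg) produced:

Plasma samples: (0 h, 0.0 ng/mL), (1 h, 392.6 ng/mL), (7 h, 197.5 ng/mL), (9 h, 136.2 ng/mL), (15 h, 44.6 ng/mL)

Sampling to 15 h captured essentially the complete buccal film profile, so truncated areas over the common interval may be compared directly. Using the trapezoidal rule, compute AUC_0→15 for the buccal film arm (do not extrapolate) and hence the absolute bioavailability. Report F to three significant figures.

F = 0.856

Trapezoidal AUC_0→15 (buccal film):
  [0→1]: (0.0+392.6)/2 × 1 = 196.3
  [1→7]: (392.6+197.5)/2 × 6 = 1770.3
  [7→9]: (197.5+136.2)/2 × 2 = 333.7
  [9→15]: (136.2+44.6)/2 × 6 = 542.4
  Sum = 2842.7 ng/mL·h
F = (AUC_ev/D_ev)/(AUC_iv/D_iv) = (2842.7/20)/(3320/20) = 142.135/166 = 0.8562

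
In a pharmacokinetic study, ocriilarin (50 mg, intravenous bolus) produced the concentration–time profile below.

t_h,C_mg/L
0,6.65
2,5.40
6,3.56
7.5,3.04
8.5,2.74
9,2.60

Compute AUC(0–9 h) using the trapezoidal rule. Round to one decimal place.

Trapezoidal AUC_0→9:
  [0→2]: (6.65+5.40)/2 × 2 = 12.05
  [2→6]: (5.40+3.56)/2 × 4 = 17.92
  [6→7.5]: (3.56+3.04)/2 × 1.5 = 4.95
  [7.5→8.5]: (3.04+2.74)/2 × 1 = 2.89
  [8.5→9]: (2.74+2.60)/2 × 0.5 = 1.335
  Sum = 39.145 mg/L·h

AUC = 39.1 mg/L·h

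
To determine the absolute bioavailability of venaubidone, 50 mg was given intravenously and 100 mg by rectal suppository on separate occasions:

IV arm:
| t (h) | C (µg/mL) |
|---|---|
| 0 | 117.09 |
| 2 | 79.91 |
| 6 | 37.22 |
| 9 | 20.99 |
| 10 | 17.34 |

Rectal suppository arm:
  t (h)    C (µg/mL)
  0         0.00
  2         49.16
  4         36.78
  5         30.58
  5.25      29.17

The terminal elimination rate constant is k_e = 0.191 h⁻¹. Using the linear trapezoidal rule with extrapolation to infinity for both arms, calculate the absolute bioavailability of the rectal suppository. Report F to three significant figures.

F = 0.262

Trapezoidal AUC_0→10 (IV):
  [0→2]: (117.09+79.91)/2 × 2 = 197.0
  [2→6]: (79.91+37.22)/2 × 4 = 234.26
  [6→9]: (37.22+20.99)/2 × 3 = 87.315
  [9→10]: (20.99+17.34)/2 × 1 = 19.165
  Sum = 537.74 µg/mL·h
IV tail: 17.34/0.191 = 90.785; AUC_iv,0→∞ = 537.74 + 90.785 = 628.525 µg/mL·h
Trapezoidal AUC_0→5.25 (rectal suppository):
  [0→2]: (0.00+49.16)/2 × 2 = 49.16
  [2→4]: (49.16+36.78)/2 × 2 = 85.94
  [4→5]: (36.78+30.58)/2 × 1 = 33.68
  [5→5.25]: (30.58+29.17)/2 × 0.25 = 7.46875
  Sum = 176.24875 µg/mL·h
rectal suppository tail: 29.17/0.191 = 152.723; AUC_ev,0→∞ = 176.24875 + 152.723 = 328.97175 µg/mL·h
F = (AUC_ev/D_ev)/(AUC_iv/D_iv) = (328.97175/100)/(628.525/50) = 3.2897175/12.5705 = 0.2617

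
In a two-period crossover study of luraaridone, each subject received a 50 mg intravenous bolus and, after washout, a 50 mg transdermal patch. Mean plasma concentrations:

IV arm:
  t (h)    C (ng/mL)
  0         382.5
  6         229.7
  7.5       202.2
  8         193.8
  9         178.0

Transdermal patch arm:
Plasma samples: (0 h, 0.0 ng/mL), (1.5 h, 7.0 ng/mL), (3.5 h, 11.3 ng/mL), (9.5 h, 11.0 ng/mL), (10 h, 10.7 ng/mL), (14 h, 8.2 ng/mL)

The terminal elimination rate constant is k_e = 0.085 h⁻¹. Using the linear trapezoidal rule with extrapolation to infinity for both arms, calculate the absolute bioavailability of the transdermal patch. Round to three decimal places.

F = 0.051

Trapezoidal AUC_0→9 (IV):
  [0→6]: (382.5+229.7)/2 × 6 = 1836.6
  [6→7.5]: (229.7+202.2)/2 × 1.5 = 323.925
  [7.5→8]: (202.2+193.8)/2 × 0.5 = 99.0
  [8→9]: (193.8+178.0)/2 × 1 = 185.9
  Sum = 2445.425 ng/mL·h
IV tail: 178.0/0.085 = 2094.118; AUC_iv,0→∞ = 2445.425 + 2094.118 = 4539.543 ng/mL·h
Trapezoidal AUC_0→14 (transdermal patch):
  [0→1.5]: (0.0+7.0)/2 × 1.5 = 5.25
  [1.5→3.5]: (7.0+11.3)/2 × 2 = 18.3
  [3.5→9.5]: (11.3+11.0)/2 × 6 = 66.9
  [9.5→10]: (11.0+10.7)/2 × 0.5 = 5.425
  [10→14]: (10.7+8.2)/2 × 4 = 37.8
  Sum = 133.675 ng/mL·h
transdermal patch tail: 8.2/0.085 = 96.471; AUC_ev,0→∞ = 133.675 + 96.471 = 230.146 ng/mL·h
F = (AUC_ev/D_ev)/(AUC_iv/D_iv) = (230.146/50)/(4539.543/50) = 4.60292/90.79086 = 0.0507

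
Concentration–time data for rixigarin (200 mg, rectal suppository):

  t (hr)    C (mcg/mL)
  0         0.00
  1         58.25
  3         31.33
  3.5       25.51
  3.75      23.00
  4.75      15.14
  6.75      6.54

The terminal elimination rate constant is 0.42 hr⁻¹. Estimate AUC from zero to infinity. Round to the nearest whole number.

AUC = 195 mcg/mL·hr

Trapezoidal AUC_0→6.75:
  [0→1]: (0.00+58.25)/2 × 1 = 29.125
  [1→3]: (58.25+31.33)/2 × 2 = 89.58
  [3→3.5]: (31.33+25.51)/2 × 0.5 = 14.21
  [3.5→3.75]: (25.51+23.00)/2 × 0.25 = 6.06375
  [3.75→4.75]: (23.00+15.14)/2 × 1 = 19.07
  [4.75→6.75]: (15.14+6.54)/2 × 2 = 21.68
  Sum = 179.72875 mcg/mL·hr
Extrapolated tail: C_last / k_e = 6.54 / 0.42 = 15.571
AUC_0→∞ = 179.72875 + 15.571 = 195.29975 mcg/mL·hr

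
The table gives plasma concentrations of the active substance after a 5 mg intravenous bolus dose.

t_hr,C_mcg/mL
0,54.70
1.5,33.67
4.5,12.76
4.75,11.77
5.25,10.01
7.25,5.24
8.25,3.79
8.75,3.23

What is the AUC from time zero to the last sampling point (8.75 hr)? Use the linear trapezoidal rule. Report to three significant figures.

Trapezoidal AUC_0→8.75:
  [0→1.5]: (54.70+33.67)/2 × 1.5 = 66.2775
  [1.5→4.5]: (33.67+12.76)/2 × 3 = 69.645
  [4.5→4.75]: (12.76+11.77)/2 × 0.25 = 3.06625
  [4.75→5.25]: (11.77+10.01)/2 × 0.5 = 5.445
  [5.25→7.25]: (10.01+5.24)/2 × 2 = 15.25
  [7.25→8.25]: (5.24+3.79)/2 × 1 = 4.515
  [8.25→8.75]: (3.79+3.23)/2 × 0.5 = 1.755
  Sum = 165.95375 mcg/mL·hr

AUC = 166 mcg/mL·hr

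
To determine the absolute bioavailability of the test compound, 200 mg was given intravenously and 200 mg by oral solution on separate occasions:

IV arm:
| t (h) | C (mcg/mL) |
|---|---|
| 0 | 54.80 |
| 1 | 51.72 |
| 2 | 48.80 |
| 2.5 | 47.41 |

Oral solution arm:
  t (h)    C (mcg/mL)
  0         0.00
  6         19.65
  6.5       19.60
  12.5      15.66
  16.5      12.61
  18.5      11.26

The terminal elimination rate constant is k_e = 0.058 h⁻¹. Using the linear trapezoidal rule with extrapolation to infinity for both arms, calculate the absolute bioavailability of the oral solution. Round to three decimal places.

F = 0.475

Trapezoidal AUC_0→2.5 (IV):
  [0→1]: (54.80+51.72)/2 × 1 = 53.26
  [1→2]: (51.72+48.80)/2 × 1 = 50.26
  [2→2.5]: (48.80+47.41)/2 × 0.5 = 24.0525
  Sum = 127.5725 mcg/mL·h
IV tail: 47.41/0.058 = 817.414; AUC_iv,0→∞ = 127.5725 + 817.414 = 944.9865 mcg/mL·h
Trapezoidal AUC_0→18.5 (oral solution):
  [0→6]: (0.00+19.65)/2 × 6 = 58.95
  [6→6.5]: (19.65+19.60)/2 × 0.5 = 9.8125
  [6.5→12.5]: (19.60+15.66)/2 × 6 = 105.78
  [12.5→16.5]: (15.66+12.61)/2 × 4 = 56.54
  [16.5→18.5]: (12.61+11.26)/2 × 2 = 23.87
  Sum = 254.9525 mcg/mL·h
oral solution tail: 11.26/0.058 = 194.138; AUC_ev,0→∞ = 254.9525 + 194.138 = 449.0905 mcg/mL·h
F = (AUC_ev/D_ev)/(AUC_iv/D_iv) = (449.0905/200)/(944.9865/200) = 2.2454525/4.7249325 = 0.4752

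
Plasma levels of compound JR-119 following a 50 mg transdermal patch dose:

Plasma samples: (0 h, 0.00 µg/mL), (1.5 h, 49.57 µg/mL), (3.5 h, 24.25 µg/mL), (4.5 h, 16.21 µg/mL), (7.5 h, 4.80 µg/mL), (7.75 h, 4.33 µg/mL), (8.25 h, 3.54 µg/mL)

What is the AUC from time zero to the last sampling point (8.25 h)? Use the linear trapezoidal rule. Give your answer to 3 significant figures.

Trapezoidal AUC_0→8.25:
  [0→1.5]: (0.00+49.57)/2 × 1.5 = 37.1775
  [1.5→3.5]: (49.57+24.25)/2 × 2 = 73.82
  [3.5→4.5]: (24.25+16.21)/2 × 1 = 20.23
  [4.5→7.5]: (16.21+4.80)/2 × 3 = 31.515
  [7.5→7.75]: (4.80+4.33)/2 × 0.25 = 1.14125
  [7.75→8.25]: (4.33+3.54)/2 × 0.5 = 1.9675
  Sum = 165.85125 µg/mL·h

AUC = 166 µg/mL·h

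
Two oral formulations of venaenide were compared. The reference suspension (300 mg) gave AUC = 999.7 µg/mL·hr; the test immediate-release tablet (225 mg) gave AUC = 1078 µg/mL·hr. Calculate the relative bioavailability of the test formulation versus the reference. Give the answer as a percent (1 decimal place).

F_rel = (AUC_test/D_test) / (AUC_ref/D_ref)
      = (1078/225) / (999.7/300)
      = 4.79111 / 3.33233 = 1.4378 = 143.78%

F_rel = 143.8%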